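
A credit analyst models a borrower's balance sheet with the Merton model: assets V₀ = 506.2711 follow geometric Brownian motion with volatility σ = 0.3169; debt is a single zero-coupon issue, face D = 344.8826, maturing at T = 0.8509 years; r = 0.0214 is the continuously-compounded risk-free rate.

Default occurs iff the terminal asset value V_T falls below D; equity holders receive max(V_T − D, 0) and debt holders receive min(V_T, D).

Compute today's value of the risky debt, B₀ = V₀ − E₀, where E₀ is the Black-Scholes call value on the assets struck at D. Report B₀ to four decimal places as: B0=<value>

B0=334.0107

d₁ = [ln(V₀/D) + (r + σ²/2)T] / (σ√T)
   = [ln(506.2711/344.8826) + (0.0214 + 0.5·0.3169²)·0.8509] / (0.3169·√0.8509)
   = [0.383868 + 0.060935] / 0.292322 = 1.521622
d₂ = d₁ − σ√T = 1.521622 − 0.292322 = 1.229300
N(d₁) = 0.935948,  N(d₂) = 0.890520,  e^(−rT) = 0.981956
E₀ = V₀·N(d₁) − D·e^(−rT)·N(d₂)
   = 506.2711·0.935948 − 344.8826·0.981956·0.890520 = 172.260411
B₀ = V₀ − E₀ = 506.2711 − 172.260411 = 334.010689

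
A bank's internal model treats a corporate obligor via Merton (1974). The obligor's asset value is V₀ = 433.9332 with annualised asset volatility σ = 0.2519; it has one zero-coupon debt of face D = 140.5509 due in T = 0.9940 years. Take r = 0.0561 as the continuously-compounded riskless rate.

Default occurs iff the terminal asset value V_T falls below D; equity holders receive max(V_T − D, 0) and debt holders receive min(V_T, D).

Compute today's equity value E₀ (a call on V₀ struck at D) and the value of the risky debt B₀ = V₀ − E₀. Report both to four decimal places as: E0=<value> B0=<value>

E0=301.0054 B0=132.9278

d₁ = [ln(V₀/D) + (r + σ²/2)T] / (σ√T)
   = [ln(433.9332/140.5509) + (0.0561 + 0.5·0.2519²)·0.9940] / (0.2519·√0.9940)
   = [1.127321 + 0.087300] / 0.251143 = 4.836368
d₂ = d₁ − σ√T = 4.836368 − 0.251143 = 4.585225
N(d₁) = 0.999999,  N(d₂) = 0.999998,  e^(−rT) = 0.945763
E₀ = V₀·N(d₁) − D·e^(−rT)·N(d₂)
   = 433.9332·0.999999 − 140.5509·0.945763·0.999998 = 301.005391
B₀ = V₀ − E₀ = 433.9332 − 301.005391 = 132.927809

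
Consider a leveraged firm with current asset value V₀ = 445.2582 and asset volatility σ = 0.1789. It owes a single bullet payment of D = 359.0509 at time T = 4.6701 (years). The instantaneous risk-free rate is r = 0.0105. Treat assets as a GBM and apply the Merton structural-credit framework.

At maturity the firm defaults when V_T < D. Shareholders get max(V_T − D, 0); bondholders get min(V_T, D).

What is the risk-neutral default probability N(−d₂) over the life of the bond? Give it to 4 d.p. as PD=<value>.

PD=0.3120

d₁ = [ln(V₀/D) + (r + σ²/2)T] / (σ√T)
   = [ln(445.2582/359.0509) + (0.0105 + 0.5·0.1789²)·4.6701] / (0.1789·√4.6701)
   = [0.215190 + 0.123770] / 0.386610 = 0.876748
d₂ = d₁ − σ√T = 0.876748 − 0.386610 = 0.490138
risk-neutral PD = N(−d₂) = N(-0.490138) = 0.312018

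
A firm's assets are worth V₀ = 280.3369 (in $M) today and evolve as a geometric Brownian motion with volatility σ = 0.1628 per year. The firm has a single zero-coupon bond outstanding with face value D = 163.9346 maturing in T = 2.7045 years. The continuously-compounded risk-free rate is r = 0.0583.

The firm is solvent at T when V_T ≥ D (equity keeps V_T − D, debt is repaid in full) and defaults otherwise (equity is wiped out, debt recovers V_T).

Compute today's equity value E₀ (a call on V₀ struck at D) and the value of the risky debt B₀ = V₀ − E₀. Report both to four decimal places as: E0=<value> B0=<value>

E0=140.3943 B0=139.9426

d₁ = [ln(V₀/D) + (r + σ²/2)T] / (σ√T)
   = [ln(280.3369/163.9346) + (0.0583 + 0.5·0.1628²)·2.7045] / (0.1628·√2.7045)
   = [0.536525 + 0.193512] / 0.267731 = 2.726759
d₂ = d₁ − σ√T = 2.726759 − 0.267731 = 2.459029
N(d₁) = 0.996802,  N(d₂) = 0.993034,  e^(−rT) = 0.854130
E₀ = V₀·N(d₁) − D·e^(−rT)·N(d₂)
   = 280.3369·0.996802 − 163.9346·0.854130·0.993034 = 140.394337
B₀ = V₀ − E₀ = 280.3369 − 140.394337 = 139.942563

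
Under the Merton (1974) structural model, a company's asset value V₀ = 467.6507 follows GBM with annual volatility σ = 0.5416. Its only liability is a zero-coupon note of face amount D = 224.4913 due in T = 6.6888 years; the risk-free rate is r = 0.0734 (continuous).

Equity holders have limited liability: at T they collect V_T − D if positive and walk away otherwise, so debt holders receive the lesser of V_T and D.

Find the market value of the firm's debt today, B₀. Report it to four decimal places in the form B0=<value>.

d₁ = [ln(V₀/D) + (r + σ²/2)T] / (σ√T)
   = [ln(467.6507/224.4913) + (0.0734 + 0.5·0.5416²)·6.6888] / (0.5416·√6.6888)
   = [0.733885 + 1.471973] / 1.400725 = 1.574797
d₂ = d₁ − σ√T = 1.574797 − 1.400725 = 0.174073
N(d₁) = 0.942348,  N(d₂) = 0.569096,  e^(−rT) = 0.612040
E₀ = V₀·N(d₁) − D·e^(−rT)·N(d₂)
   = 467.6507·0.942348 − 224.4913·0.612040·0.569096 = 362.497469
B₀ = V₀ − E₀ = 467.6507 − 362.497469 = 105.153231

B0=105.1532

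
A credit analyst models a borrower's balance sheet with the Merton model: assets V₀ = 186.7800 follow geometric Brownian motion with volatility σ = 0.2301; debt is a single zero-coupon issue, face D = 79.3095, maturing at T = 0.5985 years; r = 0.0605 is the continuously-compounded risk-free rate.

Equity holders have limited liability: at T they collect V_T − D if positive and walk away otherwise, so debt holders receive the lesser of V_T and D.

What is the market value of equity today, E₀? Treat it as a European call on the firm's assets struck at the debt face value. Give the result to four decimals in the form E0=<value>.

E0=110.2909

d₁ = [ln(V₀/D) + (r + σ²/2)T] / (σ√T)
   = [ln(186.7800/79.3095) + (0.0605 + 0.5·0.2301²)·0.5985] / (0.2301·√0.5985)
   = [0.856574 + 0.052053] / 0.178012 = 5.104308
d₂ = d₁ − σ√T = 5.104308 − 0.178012 = 4.926296
N(d₁) = 1.000000,  N(d₂) = 1.000000,  e^(−rT) = 0.964438
E₀ = V₀·N(d₁) − D·e^(−rT)·N(d₂)
   = 186.7800·1.000000 − 79.3095·0.964438·1.000000 = 110.290869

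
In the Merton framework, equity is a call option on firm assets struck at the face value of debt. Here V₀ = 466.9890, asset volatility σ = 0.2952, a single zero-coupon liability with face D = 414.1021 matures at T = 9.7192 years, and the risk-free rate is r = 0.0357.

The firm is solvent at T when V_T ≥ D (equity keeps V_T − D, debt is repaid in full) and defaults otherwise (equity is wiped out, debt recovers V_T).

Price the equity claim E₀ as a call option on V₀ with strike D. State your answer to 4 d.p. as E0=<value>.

d₁ = [ln(V₀/D) + (r + σ²/2)T] / (σ√T)
   = [ln(466.9890/414.1021) + (0.0357 + 0.5·0.2952²)·9.7192] / (0.2952·√9.7192)
   = [0.120193 + 0.770456] / 0.920305 = 0.967776
d₂ = d₁ − σ√T = 0.967776 − 0.920305 = 0.047472
N(d₁) = 0.833422,  N(d₂) = 0.518931,  e^(−rT) = 0.706823
E₀ = V₀·N(d₁) − D·e^(−rT)·N(d₂)
   = 466.9890·0.833422 − 414.1021·0.706823·0.518931 = 237.309361

E0=237.3094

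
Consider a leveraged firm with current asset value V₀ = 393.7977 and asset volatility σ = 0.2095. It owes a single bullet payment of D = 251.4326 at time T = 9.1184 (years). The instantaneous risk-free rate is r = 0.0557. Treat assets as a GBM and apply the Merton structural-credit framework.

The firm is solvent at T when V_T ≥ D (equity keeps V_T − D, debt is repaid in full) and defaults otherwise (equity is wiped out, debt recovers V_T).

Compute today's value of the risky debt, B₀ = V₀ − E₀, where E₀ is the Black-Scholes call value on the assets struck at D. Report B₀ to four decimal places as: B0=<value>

d₁ = [ln(V₀/D) + (r + σ²/2)T] / (σ√T)
   = [ln(393.7977/251.4326) + (0.0557 + 0.5·0.2095²)·9.1184] / (0.2095·√9.1184)
   = [0.448662 + 0.707999] / 0.632621 = 1.828365
d₂ = d₁ − σ√T = 1.828365 − 0.632621 = 1.195745
N(d₁) = 0.966253,  N(d₂) = 0.884102,  e^(−rT) = 0.601761
E₀ = V₀·N(d₁) − D·e^(−rT)·N(d₂)
   = 393.7977·0.966253 − 251.4326·0.601761·0.884102 = 246.741378
B₀ = V₀ − E₀ = 393.7977 − 246.741378 = 147.056322

B0=147.0563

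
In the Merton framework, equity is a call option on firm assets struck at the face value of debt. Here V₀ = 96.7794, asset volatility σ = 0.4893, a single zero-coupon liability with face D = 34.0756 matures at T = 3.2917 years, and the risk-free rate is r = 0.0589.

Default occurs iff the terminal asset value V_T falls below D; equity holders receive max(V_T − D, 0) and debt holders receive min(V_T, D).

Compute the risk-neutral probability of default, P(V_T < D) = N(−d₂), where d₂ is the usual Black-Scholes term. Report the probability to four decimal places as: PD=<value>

d₁ = [ln(V₀/D) + (r + σ²/2)T] / (σ√T)
   = [ln(96.7794/34.0756) + (0.0589 + 0.5·0.4893²)·3.2917] / (0.4893·√3.2917)
   = [1.043853 + 0.587921] / 0.887739 = 1.838123
d₂ = d₁ − σ√T = 1.838123 − 0.887739 = 0.950384
risk-neutral PD = N(−d₂) = N(-0.950384) = 0.170958

PD=0.1710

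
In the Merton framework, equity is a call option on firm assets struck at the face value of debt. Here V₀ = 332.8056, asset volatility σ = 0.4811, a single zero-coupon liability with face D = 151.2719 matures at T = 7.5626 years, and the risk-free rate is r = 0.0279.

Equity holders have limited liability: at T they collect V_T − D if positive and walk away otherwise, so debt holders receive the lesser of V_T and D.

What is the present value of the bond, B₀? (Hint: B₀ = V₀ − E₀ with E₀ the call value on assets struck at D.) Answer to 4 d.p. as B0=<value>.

d₁ = [ln(V₀/D) + (r + σ²/2)T] / (σ√T)
   = [ln(332.8056/151.2719) + (0.0279 + 0.5·0.4811²)·7.5626] / (0.4811·√7.5626)
   = [0.788480 + 1.086206] / 1.323034 = 1.416960
d₂ = d₁ − σ√T = 1.416960 − 1.323034 = 0.093926
N(d₁) = 0.921753,  N(d₂) = 0.537416,  e^(−rT) = 0.809777
E₀ = V₀·N(d₁) − D·e^(−rT)·N(d₂)
   = 332.8056·0.921753 − 151.2719·0.809777·0.537416 = 240.932869
B₀ = V₀ − E₀ = 332.8056 − 240.932869 = 91.872731

B0=91.8727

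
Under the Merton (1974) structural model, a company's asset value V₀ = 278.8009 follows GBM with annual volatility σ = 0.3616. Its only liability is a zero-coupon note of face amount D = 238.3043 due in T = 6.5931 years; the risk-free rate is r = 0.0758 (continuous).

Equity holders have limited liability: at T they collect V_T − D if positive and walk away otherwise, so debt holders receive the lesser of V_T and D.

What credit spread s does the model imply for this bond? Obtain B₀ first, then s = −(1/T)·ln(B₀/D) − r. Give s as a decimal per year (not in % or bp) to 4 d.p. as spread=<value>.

spread=0.0285

d₁ = [ln(V₀/D) + (r + σ²/2)T] / (σ√T)
   = [ln(278.8009/238.3043) + (0.0758 + 0.5·0.3616²)·6.5931] / (0.3616·√6.5931)
   = [0.156949 + 0.930796] / 0.928481 = 1.171532
d₂ = d₁ − σ√T = 1.171532 − 0.928481 = 0.243050
N(d₁) = 0.879307,  N(d₂) = 0.596017,  e^(−rT) = 0.606678
E₀ = V₀·N(d₁) − D·e^(−rT)·N(d₂)
   = 278.8009·0.879307 − 238.3043·0.606678·0.596017 = 158.983183
B₀ = V₀ − E₀ = 278.8009 − 158.983183 = 119.817717
spread = −(1/T)·ln(B₀/D) − r = −(1/6.5931)·ln(119.817717/238.3043) − 0.0758 = 0.02848734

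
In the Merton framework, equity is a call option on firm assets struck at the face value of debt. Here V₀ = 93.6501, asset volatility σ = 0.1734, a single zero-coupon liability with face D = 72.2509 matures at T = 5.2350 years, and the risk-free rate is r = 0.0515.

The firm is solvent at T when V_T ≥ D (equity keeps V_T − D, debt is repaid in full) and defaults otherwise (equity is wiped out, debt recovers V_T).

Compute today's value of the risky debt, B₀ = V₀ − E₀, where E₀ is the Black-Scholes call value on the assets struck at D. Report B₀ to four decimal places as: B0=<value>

d₁ = [ln(V₀/D) + (r + σ²/2)T] / (σ√T)
   = [ln(93.6501/72.2509) + (0.0515 + 0.5·0.1734²)·5.2350] / (0.1734·√5.2350)
   = [0.259421 + 0.348304] / 0.396741 = 1.531792
d₂ = d₁ − σ√T = 1.531792 − 0.396741 = 1.135050
N(d₁) = 0.937213,  N(d₂) = 0.871823,  e^(−rT) = 0.763683
E₀ = V₀·N(d₁) − D·e^(−rT)·N(d₂)
   = 93.6501·0.937213 − 72.2509·0.763683·0.871823 = 39.665715
B₀ = V₀ − E₀ = 93.6501 − 39.665715 = 53.984385

B0=53.9844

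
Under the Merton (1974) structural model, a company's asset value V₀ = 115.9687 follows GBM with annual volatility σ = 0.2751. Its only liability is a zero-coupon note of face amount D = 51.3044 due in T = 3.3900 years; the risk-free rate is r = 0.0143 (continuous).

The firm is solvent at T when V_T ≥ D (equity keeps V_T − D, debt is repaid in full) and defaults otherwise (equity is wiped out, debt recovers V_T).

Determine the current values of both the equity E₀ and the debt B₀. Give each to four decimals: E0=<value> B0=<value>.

d₁ = [ln(V₀/D) + (r + σ²/2)T] / (σ√T)
   = [ln(115.9687/51.3044) + (0.0143 + 0.5·0.2751²)·3.3900] / (0.2751·√3.3900)
   = [0.815544 + 0.176755] / 0.506513 = 1.959079
d₂ = d₁ − σ√T = 1.959079 − 0.506513 = 1.452566
N(d₁) = 0.974948,  N(d₂) = 0.926828,  e^(−rT) = 0.952679
E₀ = V₀·N(d₁) − D·e^(−rT)·N(d₂)
   = 115.9687·0.974948 − 51.3044·0.952679·0.926828 = 67.763249
B₀ = V₀ − E₀ = 115.9687 − 67.763249 = 48.205451

E0=67.7632 B0=48.2055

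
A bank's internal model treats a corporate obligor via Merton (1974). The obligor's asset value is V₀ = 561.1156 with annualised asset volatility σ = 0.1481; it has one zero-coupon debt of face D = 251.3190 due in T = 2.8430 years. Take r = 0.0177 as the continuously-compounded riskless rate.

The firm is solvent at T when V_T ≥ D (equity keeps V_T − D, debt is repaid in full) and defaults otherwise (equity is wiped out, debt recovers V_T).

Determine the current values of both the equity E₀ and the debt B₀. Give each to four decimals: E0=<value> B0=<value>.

d₁ = [ln(V₀/D) + (r + σ²/2)T] / (σ√T)
   = [ln(561.1156/251.3190) + (0.0177 + 0.5·0.1481²)·2.8430] / (0.1481·√2.8430)
   = [0.803204 + 0.081500] / 0.249714 = 3.542863
d₂ = d₁ − σ√T = 3.542863 − 0.249714 = 3.293148
N(d₁) = 0.999802,  N(d₂) = 0.999505,  e^(−rT) = 0.950924
E₀ = V₀·N(d₁) − D·e^(−rT)·N(d₂)
   = 561.1156·0.999802 − 251.3190·0.950924·0.999505 = 322.137660
B₀ = V₀ − E₀ = 561.1156 − 322.137660 = 238.977940

E0=322.1377 B0=238.9779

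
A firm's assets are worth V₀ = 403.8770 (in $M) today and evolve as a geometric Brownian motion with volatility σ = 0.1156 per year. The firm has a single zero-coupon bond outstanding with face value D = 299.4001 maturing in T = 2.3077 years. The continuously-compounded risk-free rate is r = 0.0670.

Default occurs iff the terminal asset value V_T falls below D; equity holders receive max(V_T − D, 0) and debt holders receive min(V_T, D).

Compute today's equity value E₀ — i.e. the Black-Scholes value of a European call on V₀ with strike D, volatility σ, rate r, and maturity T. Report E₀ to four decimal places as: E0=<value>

d₁ = [ln(V₀/D) + (r + σ²/2)T] / (σ√T)
   = [ln(403.8770/299.4001) + (0.0670 + 0.5·0.1156²)·2.3077] / (0.1156·√2.3077)
   = [0.299330 + 0.170035] / 0.175609 = 2.672779
d₂ = d₁ − σ√T = 2.672779 − 0.175609 = 2.497169
N(d₁) = 0.996239,  N(d₂) = 0.993741,  e^(−rT) = 0.856744
E₀ = V₀·N(d₁) − D·e^(−rT)·N(d₂)
   = 403.8770·0.996239 − 299.4001·0.856744·0.993741 = 147.454213

E0=147.4542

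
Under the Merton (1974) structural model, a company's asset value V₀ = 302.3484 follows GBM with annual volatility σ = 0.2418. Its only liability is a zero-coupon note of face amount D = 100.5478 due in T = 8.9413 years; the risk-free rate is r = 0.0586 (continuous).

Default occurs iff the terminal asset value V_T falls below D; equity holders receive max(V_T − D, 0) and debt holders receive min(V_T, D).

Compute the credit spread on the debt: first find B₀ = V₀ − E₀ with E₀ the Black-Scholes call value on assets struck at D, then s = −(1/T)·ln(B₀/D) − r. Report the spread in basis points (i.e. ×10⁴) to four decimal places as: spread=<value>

d₁ = [ln(V₀/D) + (r + σ²/2)T] / (σ√T)
   = [ln(302.3484/100.5478) + (0.0586 + 0.5·0.2418²)·8.9413] / (0.2418·√8.9413)
   = [1.100947 + 0.785347] / 0.723031 = 2.608871
d₂ = d₁ − σ√T = 2.608871 − 0.723031 = 1.885841
N(d₁) = 0.995458,  N(d₂) = 0.970342,  e^(−rT) = 0.592171
E₀ = V₀·N(d₁) − D·e^(−rT)·N(d₂)
   = 302.3484·0.995458 − 100.5478·0.592171·0.970342 = 243.199535
B₀ = V₀ − E₀ = 302.3484 − 243.199535 = 59.148865
spread = −(1/T)·ln(B₀/D) − r = −(1/8.9413)·ln(59.148865/100.5478) − 0.0586 = 0.00073990
in basis points: 0.00073990 × 10⁴ = 7.3990 bp

spread=7.3990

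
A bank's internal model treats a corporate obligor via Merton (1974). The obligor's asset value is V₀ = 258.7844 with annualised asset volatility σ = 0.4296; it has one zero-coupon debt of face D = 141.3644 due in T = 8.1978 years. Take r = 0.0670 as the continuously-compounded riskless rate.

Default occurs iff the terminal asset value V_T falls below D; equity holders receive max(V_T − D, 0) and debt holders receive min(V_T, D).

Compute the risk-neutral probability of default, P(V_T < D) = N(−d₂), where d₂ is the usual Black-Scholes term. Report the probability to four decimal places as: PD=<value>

PD=0.3733

d₁ = [ln(V₀/D) + (r + σ²/2)T] / (σ√T)
   = [ln(258.7844/141.3644) + (0.0670 + 0.5·0.4296²)·8.1978] / (0.4296·√8.1978)
   = [0.604654 + 1.305730] / 1.230022 = 1.553130
d₂ = d₁ − σ√T = 1.553130 − 1.230022 = 0.323108
risk-neutral PD = N(−d₂) = N(-0.323108) = 0.373307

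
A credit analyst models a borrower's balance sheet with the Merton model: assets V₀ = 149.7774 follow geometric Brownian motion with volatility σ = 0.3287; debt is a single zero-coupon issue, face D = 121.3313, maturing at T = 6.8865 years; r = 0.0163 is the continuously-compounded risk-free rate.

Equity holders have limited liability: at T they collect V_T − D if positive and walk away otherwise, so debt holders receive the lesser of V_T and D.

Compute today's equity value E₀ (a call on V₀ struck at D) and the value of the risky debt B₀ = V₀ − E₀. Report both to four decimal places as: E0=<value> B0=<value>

d₁ = [ln(V₀/D) + (r + σ²/2)T] / (σ√T)
   = [ln(149.7774/121.3313) + (0.0163 + 0.5·0.3287²)·6.8865] / (0.3287·√6.8865)
   = [0.210625 + 0.484271] / 0.862579 = 0.805603
d₂ = d₁ − σ√T = 0.805603 − 0.862579 = -0.056976
N(d₁) = 0.789764,  N(d₂) = 0.477282,  e^(−rT) = 0.893821
E₀ = V₀·N(d₁) − D·e^(−rT)·N(d₂)
   = 149.7774·0.789764 − 121.3313·0.893821·0.477282 = 66.528316
B₀ = V₀ − E₀ = 149.7774 − 66.528316 = 83.249084

E0=66.5283 B0=83.2491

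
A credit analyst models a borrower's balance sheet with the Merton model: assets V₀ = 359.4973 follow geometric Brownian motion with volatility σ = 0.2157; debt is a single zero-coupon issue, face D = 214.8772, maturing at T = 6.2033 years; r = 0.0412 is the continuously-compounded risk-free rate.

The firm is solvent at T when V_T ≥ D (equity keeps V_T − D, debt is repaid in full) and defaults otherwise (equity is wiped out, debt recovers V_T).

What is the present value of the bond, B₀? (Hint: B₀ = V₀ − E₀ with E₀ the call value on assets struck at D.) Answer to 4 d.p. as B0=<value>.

d₁ = [ln(V₀/D) + (r + σ²/2)T] / (σ√T)
   = [ln(359.4973/214.8772) + (0.0412 + 0.5·0.2157²)·6.2033] / (0.2157·√6.2033)
   = [0.514640 + 0.399885] / 0.537232 = 1.702292
d₂ = d₁ − σ√T = 1.702292 − 0.537232 = 1.165060
N(d₁) = 0.955650,  N(d₂) = 0.878003,  e^(−rT) = 0.774470
E₀ = V₀·N(d₁) − D·e^(−rT)·N(d₂)
   = 359.4973·0.955650 − 214.8772·0.774470·0.878003 = 197.439767
B₀ = V₀ − E₀ = 359.4973 − 197.439767 = 162.057533

B0=162.0575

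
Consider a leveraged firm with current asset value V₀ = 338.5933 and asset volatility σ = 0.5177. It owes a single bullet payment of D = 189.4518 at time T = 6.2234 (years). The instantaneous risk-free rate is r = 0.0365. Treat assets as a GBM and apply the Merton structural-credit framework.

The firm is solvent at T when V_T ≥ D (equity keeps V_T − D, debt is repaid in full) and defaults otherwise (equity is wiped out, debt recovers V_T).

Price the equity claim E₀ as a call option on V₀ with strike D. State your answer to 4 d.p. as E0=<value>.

E0=229.8594

d₁ = [ln(V₀/D) + (r + σ²/2)T] / (σ√T)
   = [ln(338.5933/189.4518) + (0.0365 + 0.5·0.5177²)·6.2234] / (0.5177·√6.2234)
   = [0.580665 + 1.061131] / 1.291493 = 1.271239
d₂ = d₁ − σ√T = 1.271239 − 1.291493 = -0.020254
N(d₁) = 0.898178,  N(d₂) = 0.491920,  e^(−rT) = 0.796798
E₀ = V₀·N(d₁) − D·e^(−rT)·N(d₂)
   = 338.5933·0.898178 − 189.4518·0.796798·0.491920 = 229.859360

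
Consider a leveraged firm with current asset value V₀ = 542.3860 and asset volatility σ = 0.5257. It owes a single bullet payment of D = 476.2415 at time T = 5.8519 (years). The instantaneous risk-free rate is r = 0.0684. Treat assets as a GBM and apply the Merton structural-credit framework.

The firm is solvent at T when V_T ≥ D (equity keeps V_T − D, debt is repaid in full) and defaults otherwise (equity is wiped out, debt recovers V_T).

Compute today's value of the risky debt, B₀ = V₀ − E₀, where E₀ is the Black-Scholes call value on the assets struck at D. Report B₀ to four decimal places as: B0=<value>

d₁ = [ln(V₀/D) + (r + σ²/2)T] / (σ√T)
   = [ln(542.3860/476.2415) + (0.0684 + 0.5·0.5257²)·5.8519] / (0.5257·√5.8519)
   = [0.130053 + 1.208887] / 1.271705 = 1.052870
d₂ = d₁ − σ√T = 1.052870 − 1.271705 = -0.218835
N(d₁) = 0.853800,  N(d₂) = 0.413389,  e^(−rT) = 0.670139
E₀ = V₀·N(d₁) − D·e^(−rT)·N(d₂)
   = 542.3860·0.853800 − 476.2415·0.670139·0.413389 = 331.156639
B₀ = V₀ − E₀ = 542.3860 − 331.156639 = 211.229361

B0=211.2294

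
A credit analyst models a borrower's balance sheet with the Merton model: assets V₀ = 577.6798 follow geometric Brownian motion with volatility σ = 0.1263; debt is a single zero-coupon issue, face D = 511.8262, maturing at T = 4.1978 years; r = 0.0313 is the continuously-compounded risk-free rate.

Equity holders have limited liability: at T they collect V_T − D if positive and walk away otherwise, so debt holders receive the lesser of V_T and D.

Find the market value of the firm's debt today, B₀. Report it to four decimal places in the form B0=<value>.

B0=437.3679

d₁ = [ln(V₀/D) + (r + σ²/2)T] / (σ√T)
   = [ln(577.6798/511.8262) + (0.0313 + 0.5·0.1263²)·4.1978] / (0.1263·√4.1978)
   = [0.121035 + 0.164872] / 0.258770 = 1.104868
d₂ = d₁ − σ√T = 1.104868 − 0.258770 = 0.846097
N(d₁) = 0.865392,  N(d₂) = 0.801251,  e^(−rT) = 0.876875
E₀ = V₀·N(d₁) − D·e^(−rT)·N(d₂)
   = 577.6798·0.865392 − 511.8262·0.876875·0.801251 = 140.311863
B₀ = V₀ − E₀ = 577.6798 − 140.311863 = 437.367937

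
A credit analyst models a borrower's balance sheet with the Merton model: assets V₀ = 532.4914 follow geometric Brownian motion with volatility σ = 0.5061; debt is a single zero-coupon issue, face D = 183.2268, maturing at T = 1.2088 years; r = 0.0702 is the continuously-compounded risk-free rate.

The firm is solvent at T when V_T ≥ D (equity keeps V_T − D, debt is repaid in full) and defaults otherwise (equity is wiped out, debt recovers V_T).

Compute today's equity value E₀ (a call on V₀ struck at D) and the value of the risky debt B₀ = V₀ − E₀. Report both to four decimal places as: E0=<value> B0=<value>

E0=365.3069 B0=167.1845

d₁ = [ln(V₀/D) + (r + σ²/2)T] / (σ√T)
   = [ln(532.4914/183.2268) + (0.0702 + 0.5·0.5061²)·1.2088] / (0.5061·√1.2088)
   = [1.066842 + 0.239667] / 0.556434 = 2.348004
d₂ = d₁ − σ√T = 2.348004 − 0.556434 = 1.791570
N(d₁) = 0.990563,  N(d₂) = 0.963399,  e^(−rT) = 0.918643
E₀ = V₀·N(d₁) − D·e^(−rT)·N(d₂)
   = 532.4914·0.990563 − 183.2268·0.918643·0.963399 = 365.306855
B₀ = V₀ − E₀ = 532.4914 − 365.306855 = 167.184545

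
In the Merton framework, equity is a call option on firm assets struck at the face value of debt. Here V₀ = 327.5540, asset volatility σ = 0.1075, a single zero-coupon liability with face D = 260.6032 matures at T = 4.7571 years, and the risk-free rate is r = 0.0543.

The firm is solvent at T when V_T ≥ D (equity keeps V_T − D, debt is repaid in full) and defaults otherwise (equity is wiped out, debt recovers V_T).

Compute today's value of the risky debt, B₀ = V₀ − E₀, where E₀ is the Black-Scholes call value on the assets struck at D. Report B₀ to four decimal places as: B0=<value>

d₁ = [ln(V₀/D) + (r + σ²/2)T] / (σ√T)
   = [ln(327.5540/260.6032) + (0.0543 + 0.5·0.1075²)·4.7571] / (0.1075·√4.7571)
   = [0.228654 + 0.285798] / 0.234466 = 2.194143
d₂ = d₁ − σ√T = 2.194143 − 0.234466 = 1.959677
N(d₁) = 0.985887,  N(d₂) = 0.974983,  e^(−rT) = 0.772355
E₀ = V₀·N(d₁) − D·e^(−rT)·N(d₂)
   = 327.5540·0.985887 − 260.6032·0.772355·0.974983 = 126.688428
B₀ = V₀ − E₀ = 327.5540 − 126.688428 = 200.865572

B0=200.8656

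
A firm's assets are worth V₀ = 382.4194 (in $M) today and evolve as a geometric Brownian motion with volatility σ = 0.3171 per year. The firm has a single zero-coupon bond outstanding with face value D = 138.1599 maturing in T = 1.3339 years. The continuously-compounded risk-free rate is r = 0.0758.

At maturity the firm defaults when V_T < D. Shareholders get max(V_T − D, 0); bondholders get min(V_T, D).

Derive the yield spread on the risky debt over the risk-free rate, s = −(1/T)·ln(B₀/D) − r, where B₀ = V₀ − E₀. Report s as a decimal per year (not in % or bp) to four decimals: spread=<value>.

spread=0.0001

d₁ = [ln(V₀/D) + (r + σ²/2)T] / (σ√T)
   = [ln(382.4194/138.1599) + (0.0758 + 0.5·0.3171²)·1.3339] / (0.3171·√1.3339)
   = [1.018106 + 0.168173] / 0.366233 = 3.239135
d₂ = d₁ − σ√T = 3.239135 − 0.366233 = 2.872902
N(d₁) = 0.999401,  N(d₂) = 0.997966,  e^(−rT) = 0.903834
E₀ = V₀·N(d₁) − D·e^(−rT)·N(d₂)
   = 382.4194·0.999401 − 138.1599·0.903834·0.997966 = 257.570489
B₀ = V₀ − E₀ = 382.4194 − 257.570489 = 124.848911
spread = −(1/T)·ln(B₀/D) − r = −(1/1.3339)·ln(124.848911/138.1599) − 0.0758 = 0.00014828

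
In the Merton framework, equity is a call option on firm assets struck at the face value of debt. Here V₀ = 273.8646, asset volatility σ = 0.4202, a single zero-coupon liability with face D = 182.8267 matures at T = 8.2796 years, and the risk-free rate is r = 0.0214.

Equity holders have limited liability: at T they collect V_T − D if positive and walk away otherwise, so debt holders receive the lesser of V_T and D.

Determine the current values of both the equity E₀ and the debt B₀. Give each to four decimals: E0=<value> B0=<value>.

E0=166.8001 B0=107.0645

d₁ = [ln(V₀/D) + (r + σ²/2)T] / (σ√T)
   = [ln(273.8646/182.8267) + (0.0214 + 0.5·0.4202²)·8.2796] / (0.4202·√8.2796)
   = [0.404095 + 0.908140] / 1.209096 = 1.085303
d₂ = d₁ − σ√T = 1.085303 − 1.209096 = -0.123793
N(d₁) = 0.861106,  N(d₂) = 0.450740,  e^(−rT) = 0.837626
E₀ = V₀·N(d₁) − D·e^(−rT)·N(d₂)
   = 273.8646·0.861106 − 182.8267·0.837626·0.450740 = 166.800063
B₀ = V₀ − E₀ = 273.8646 − 166.800063 = 107.064537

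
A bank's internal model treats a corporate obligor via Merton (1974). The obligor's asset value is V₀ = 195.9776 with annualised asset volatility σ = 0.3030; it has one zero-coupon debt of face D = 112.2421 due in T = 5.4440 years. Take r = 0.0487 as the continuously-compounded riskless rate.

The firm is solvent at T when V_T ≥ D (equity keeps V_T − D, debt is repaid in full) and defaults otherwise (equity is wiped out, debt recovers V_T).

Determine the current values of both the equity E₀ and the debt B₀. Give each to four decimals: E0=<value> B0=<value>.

E0=115.2008 B0=80.7768

d₁ = [ln(V₀/D) + (r + σ²/2)T] / (σ√T)
   = [ln(195.9776/112.2421) + (0.0487 + 0.5·0.3030²)·5.4440] / (0.3030·√5.4440)
   = [0.557342 + 0.515027] / 0.706971 = 1.516850
d₂ = d₁ − σ√T = 1.516850 − 0.706971 = 0.809879
N(d₁) = 0.935348,  N(d₂) = 0.790995,  e^(−rT) = 0.767112
E₀ = V₀·N(d₁) − D·e^(−rT)·N(d₂)
   = 195.9776·0.935348 − 112.2421·0.767112·0.790995 = 115.200757
B₀ = V₀ − E₀ = 195.9776 − 115.200757 = 80.776843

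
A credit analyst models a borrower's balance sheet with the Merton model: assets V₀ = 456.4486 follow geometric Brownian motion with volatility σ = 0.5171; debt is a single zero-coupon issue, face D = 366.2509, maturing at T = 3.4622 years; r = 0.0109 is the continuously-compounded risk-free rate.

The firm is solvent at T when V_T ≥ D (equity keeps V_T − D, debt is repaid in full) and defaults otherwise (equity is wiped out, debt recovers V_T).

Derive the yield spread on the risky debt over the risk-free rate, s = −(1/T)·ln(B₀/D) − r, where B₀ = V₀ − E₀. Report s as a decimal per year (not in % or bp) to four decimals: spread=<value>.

spread=0.0992

d₁ = [ln(V₀/D) + (r + σ²/2)T] / (σ√T)
   = [ln(456.4486/366.2509) + (0.0109 + 0.5·0.5171²)·3.4622] / (0.5171·√3.4622)
   = [0.220157 + 0.500621] / 0.962167 = 0.749120
d₂ = d₁ − σ√T = 0.749120 − 0.962167 = -0.213048
N(d₁) = 0.773107,  N(d₂) = 0.415645,  e^(−rT) = 0.962965
E₀ = V₀·N(d₁) − D·e^(−rT)·N(d₂)
   = 456.4486·0.773107 − 366.2509·0.962965·0.415645 = 206.291319
B₀ = V₀ − E₀ = 456.4486 − 206.291319 = 250.157281
spread = −(1/T)·ln(B₀/D) − r = −(1/3.4622)·ln(250.157281/366.2509) − 0.0109 = 0.09921171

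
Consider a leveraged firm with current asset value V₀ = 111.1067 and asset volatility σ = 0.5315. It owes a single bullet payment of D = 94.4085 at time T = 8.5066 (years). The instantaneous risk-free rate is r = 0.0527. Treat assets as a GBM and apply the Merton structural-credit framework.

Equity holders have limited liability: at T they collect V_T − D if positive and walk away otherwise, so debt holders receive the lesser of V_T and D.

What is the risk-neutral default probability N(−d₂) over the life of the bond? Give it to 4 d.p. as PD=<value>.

d₁ = [ln(V₀/D) + (r + σ²/2)T] / (σ√T)
   = [ln(111.1067/94.4085) + (0.0527 + 0.5·0.5315²)·8.5066] / (0.5315·√8.5066)
   = [0.162860 + 1.649822] / 1.550177 = 1.169339
d₂ = d₁ − σ√T = 1.169339 − 1.550177 = -0.380838
risk-neutral PD = N(−d₂) = N(0.380838) = 0.648338

PD=0.6483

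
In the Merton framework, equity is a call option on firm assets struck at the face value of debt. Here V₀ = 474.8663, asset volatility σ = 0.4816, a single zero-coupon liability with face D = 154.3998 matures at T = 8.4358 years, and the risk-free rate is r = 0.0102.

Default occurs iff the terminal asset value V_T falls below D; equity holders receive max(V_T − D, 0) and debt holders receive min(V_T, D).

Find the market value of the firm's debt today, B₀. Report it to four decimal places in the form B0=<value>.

d₁ = [ln(V₀/D) + (r + σ²/2)T] / (σ√T)
   = [ln(474.8663/154.3998) + (0.0102 + 0.5·0.4816²)·8.4358] / (0.4816·√8.4358)
   = [1.123488 + 1.064339] / 1.398781 = 1.564096
d₂ = d₁ − σ√T = 1.564096 − 1.398781 = 0.165315
N(d₁) = 0.941102,  N(d₂) = 0.565652,  e^(−rT) = 0.917553
E₀ = V₀·N(d₁) − D·e^(−rT)·N(d₂)
   = 474.8663·0.941102 − 154.3998·0.917553·0.565652 = 366.761940
B₀ = V₀ − E₀ = 474.8663 − 366.761940 = 108.104360

B0=108.1044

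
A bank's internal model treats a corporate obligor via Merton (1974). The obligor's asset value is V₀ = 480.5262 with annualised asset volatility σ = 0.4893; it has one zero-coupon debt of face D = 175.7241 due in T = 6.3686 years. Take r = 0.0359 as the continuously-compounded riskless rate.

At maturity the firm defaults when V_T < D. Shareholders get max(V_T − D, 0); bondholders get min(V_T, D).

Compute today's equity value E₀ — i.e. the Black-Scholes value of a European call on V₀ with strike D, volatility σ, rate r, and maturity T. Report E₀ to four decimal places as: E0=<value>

d₁ = [ln(V₀/D) + (r + σ²/2)T] / (σ√T)
   = [ln(480.5262/175.7241) + (0.0359 + 0.5·0.4893²)·6.3686] / (0.4893·√6.3686)
   = [1.005967 + 0.991000] / 1.234802 = 1.617237
d₂ = d₁ − σ√T = 1.617237 − 1.234802 = 0.382435
N(d₁) = 0.947086,  N(d₂) = 0.648931,  e^(−rT) = 0.795621
E₀ = V₀·N(d₁) − D·e^(−rT)·N(d₂)
   = 480.5262·0.947086 − 175.7241·0.795621·0.648931 = 364.373012

E0=364.3730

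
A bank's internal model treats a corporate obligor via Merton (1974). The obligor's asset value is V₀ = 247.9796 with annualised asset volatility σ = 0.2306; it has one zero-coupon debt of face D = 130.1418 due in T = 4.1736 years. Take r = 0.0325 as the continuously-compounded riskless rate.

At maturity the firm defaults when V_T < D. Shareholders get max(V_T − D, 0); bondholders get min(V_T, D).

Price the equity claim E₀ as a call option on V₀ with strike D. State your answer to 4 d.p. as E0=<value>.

E0=135.9196

d₁ = [ln(V₀/D) + (r + σ²/2)T] / (σ√T)
   = [ln(247.9796/130.1418) + (0.0325 + 0.5·0.2306²)·4.1736] / (0.2306·√4.1736)
   = [0.644722 + 0.246610] / 0.471102 = 1.892017
d₂ = d₁ − σ√T = 1.892017 − 0.471102 = 1.420915
N(d₁) = 0.970756,  N(d₂) = 0.922329,  e^(−rT) = 0.873155
E₀ = V₀·N(d₁) − D·e^(−rT)·N(d₂)
   = 247.9796·0.970756 − 130.1418·0.873155·0.922329 = 135.919642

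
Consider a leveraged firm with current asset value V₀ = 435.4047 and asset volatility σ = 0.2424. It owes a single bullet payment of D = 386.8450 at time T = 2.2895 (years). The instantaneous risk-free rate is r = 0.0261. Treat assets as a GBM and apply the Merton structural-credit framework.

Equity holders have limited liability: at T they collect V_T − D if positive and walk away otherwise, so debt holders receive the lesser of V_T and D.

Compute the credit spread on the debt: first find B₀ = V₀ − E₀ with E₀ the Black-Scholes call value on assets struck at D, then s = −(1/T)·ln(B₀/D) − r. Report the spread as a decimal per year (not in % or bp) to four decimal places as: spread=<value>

d₁ = [ln(V₀/D) + (r + σ²/2)T] / (σ√T)
   = [ln(435.4047/386.8450) + (0.0261 + 0.5·0.2424²)·2.2895] / (0.2424·√2.2895)
   = [0.118252 + 0.127019] / 0.366778 = 0.668718
d₂ = d₁ − σ√T = 0.668718 − 0.366778 = 0.301940
N(d₁) = 0.748162,  N(d₂) = 0.618651,  e^(−rT) = 0.941994
E₀ = V₀·N(d₁) − D·e^(−rT)·N(d₂)
   = 435.4047·0.748162 − 386.8450·0.941994·0.618651 = 100.313283
B₀ = V₀ − E₀ = 435.4047 − 100.313283 = 335.091417
spread = −(1/T)·ln(B₀/D) − r = −(1/2.2895)·ln(335.091417/386.8450) − 0.0261 = 0.03663017

spread=0.0366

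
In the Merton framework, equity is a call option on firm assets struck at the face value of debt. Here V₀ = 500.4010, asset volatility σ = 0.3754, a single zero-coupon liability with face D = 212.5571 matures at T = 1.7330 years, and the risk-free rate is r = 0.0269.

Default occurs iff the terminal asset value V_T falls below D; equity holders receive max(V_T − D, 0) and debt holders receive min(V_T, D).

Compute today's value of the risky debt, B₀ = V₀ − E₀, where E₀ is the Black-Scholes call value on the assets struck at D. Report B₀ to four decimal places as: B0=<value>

B0=200.8239

d₁ = [ln(V₀/D) + (r + σ²/2)T] / (σ√T)
   = [ln(500.4010/212.5571) + (0.0269 + 0.5·0.3754²)·1.7330] / (0.3754·√1.7330)
   = [0.856199 + 0.168729] / 0.494190 = 2.073958
d₂ = d₁ − σ√T = 2.073958 − 0.494190 = 1.579769
N(d₁) = 0.980958,  N(d₂) = 0.942920,  e^(−rT) = 0.954452
E₀ = V₀·N(d₁) − D·e^(−rT)·N(d₂)
   = 500.4010·0.980958 − 212.5571·0.954452·0.942920 = 299.577095
B₀ = V₀ − E₀ = 500.4010 − 299.577095 = 200.823905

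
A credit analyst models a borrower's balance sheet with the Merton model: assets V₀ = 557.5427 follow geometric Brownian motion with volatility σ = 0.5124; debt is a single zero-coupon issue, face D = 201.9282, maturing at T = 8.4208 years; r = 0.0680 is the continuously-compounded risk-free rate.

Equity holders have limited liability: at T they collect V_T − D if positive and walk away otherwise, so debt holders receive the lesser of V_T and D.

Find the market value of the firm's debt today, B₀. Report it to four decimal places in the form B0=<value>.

B0=90.9741

d₁ = [ln(V₀/D) + (r + σ²/2)T] / (σ√T)
   = [ln(557.5427/201.9282) + (0.0680 + 0.5·0.5124²)·8.4208] / (0.5124·√8.4208)
   = [1.015627 + 1.678071] / 1.486914 = 1.811603
d₂ = d₁ − σ√T = 1.811603 − 1.486914 = 0.324689
N(d₁) = 0.964976,  N(d₂) = 0.627292,  e^(−rT) = 0.564049
E₀ = V₀·N(d₁) − D·e^(−rT)·N(d₂)
   = 557.5427·0.964976 − 201.9282·0.564049·0.627292 = 466.568556
B₀ = V₀ − E₀ = 557.5427 − 466.568556 = 90.974144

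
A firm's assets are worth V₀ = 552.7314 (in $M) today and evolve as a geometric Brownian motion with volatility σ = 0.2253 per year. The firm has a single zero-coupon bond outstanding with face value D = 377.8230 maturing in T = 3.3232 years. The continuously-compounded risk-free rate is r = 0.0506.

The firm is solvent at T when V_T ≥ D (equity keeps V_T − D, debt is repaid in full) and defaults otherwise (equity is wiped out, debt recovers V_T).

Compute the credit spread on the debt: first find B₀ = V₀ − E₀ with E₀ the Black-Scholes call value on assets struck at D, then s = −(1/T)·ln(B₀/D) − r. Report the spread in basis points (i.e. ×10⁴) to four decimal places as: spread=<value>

spread=68.3490

d₁ = [ln(V₀/D) + (r + σ²/2)T] / (σ√T)
   = [ln(552.7314/377.8230) + (0.0506 + 0.5·0.2253²)·3.3232] / (0.2253·√3.3232)
   = [0.380446 + 0.252497] / 0.410714 = 1.541080
d₂ = d₁ − σ√T = 1.541080 − 0.410714 = 1.130367
N(d₁) = 0.938351,  N(d₂) = 0.870839,  e^(−rT) = 0.845224
E₀ = V₀·N(d₁) − D·e^(−rT)·N(d₂)
   = 552.7314·0.938351 − 377.8230·0.845224·0.870839 = 240.558202
B₀ = V₀ − E₀ = 552.7314 − 240.558202 = 312.173198
spread = −(1/T)·ln(B₀/D) − r = −(1/3.3232)·ln(312.173198/377.8230) − 0.0506 = 0.00683490
in basis points: 0.00683490 × 10⁴ = 68.3490 bp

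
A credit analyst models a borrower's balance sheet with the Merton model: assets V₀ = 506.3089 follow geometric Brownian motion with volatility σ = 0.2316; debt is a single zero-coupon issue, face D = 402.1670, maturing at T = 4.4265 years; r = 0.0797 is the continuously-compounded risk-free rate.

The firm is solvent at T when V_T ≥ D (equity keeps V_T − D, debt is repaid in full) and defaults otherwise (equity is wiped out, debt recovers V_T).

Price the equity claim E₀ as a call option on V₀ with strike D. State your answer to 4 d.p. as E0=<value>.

E0=233.9039

d₁ = [ln(V₀/D) + (r + σ²/2)T] / (σ√T)
   = [ln(506.3089/402.1670) + (0.0797 + 0.5·0.2316²)·4.4265] / (0.2316·√4.4265)
   = [0.230280 + 0.471508] / 0.487269 = 1.440246
d₂ = d₁ − σ√T = 1.440246 − 0.487269 = 0.952977
N(d₁) = 0.925101,  N(d₂) = 0.829699,  e^(−rT) = 0.702723
E₀ = V₀·N(d₁) − D·e^(−rT)·N(d₂)
   = 506.3089·0.925101 − 402.1670·0.702723·0.829699 = 233.903881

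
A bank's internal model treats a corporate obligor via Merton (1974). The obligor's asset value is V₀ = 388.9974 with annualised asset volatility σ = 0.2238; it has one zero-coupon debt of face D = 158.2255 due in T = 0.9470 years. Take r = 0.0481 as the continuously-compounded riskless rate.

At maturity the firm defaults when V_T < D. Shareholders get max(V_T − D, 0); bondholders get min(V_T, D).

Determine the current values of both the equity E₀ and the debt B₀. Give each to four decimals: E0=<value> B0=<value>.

E0=237.8176 B0=151.1798

d₁ = [ln(V₀/D) + (r + σ²/2)T] / (σ√T)
   = [ln(388.9974/158.2255) + (0.0481 + 0.5·0.2238²)·0.9470] / (0.2238·√0.9470)
   = [0.899551 + 0.069267] / 0.217789 = 4.448434
d₂ = d₁ − σ√T = 4.448434 − 0.217789 = 4.230645
N(d₁) = 0.999996,  N(d₂) = 0.999988,  e^(−rT) = 0.955471
E₀ = V₀·N(d₁) − D·e^(−rT)·N(d₂)
   = 388.9974·0.999996 − 158.2255·0.955471·0.999988 = 237.817577
B₀ = V₀ − E₀ = 388.9974 − 237.817577 = 151.179823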